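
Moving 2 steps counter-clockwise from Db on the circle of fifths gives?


Reasoning:
Each counter-clockwise step moves down a perfect 5th (= up a perfect 4th)
From Db: Db → F#/Gb → B
= B


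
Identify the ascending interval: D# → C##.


Let's work it out.
Letter names: D → C spans 7 letter names → a 7th
Semitones: D# → C## = 11 half-steps
A 7th of 11 semitones is a major 7th
= major 7th


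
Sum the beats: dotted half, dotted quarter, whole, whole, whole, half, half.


Working:
Beat values:
  dotted half = 3 beats
  dotted quarter = 1.5 beats
  whole = 4 beats
  whole = 4 beats
  whole = 4 beats
  half = 2 beats
  half = 2 beats
Sum = 3 + 1.5 + 4 + 4 + 4 + 2 + 2
= 20.5 beats


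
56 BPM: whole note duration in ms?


Working:
One quarter-note beat = 60000 / BPM = 60000 / 56 ms
Whole note = 4 × quarter note
Duration = 4 × 60000 / 56 = 240000 / 56
= 4285.7 ms


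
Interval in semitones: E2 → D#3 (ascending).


Absolute semitone position = octave×12 + chromatic position
E2: 2×12 + 4 = 28
D#3: 3×12 + 3 = 39
Difference = 39 - 28 = 11
= 11 semitones


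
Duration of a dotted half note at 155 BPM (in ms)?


One quarter-note beat = 60000 / BPM = 60000 / 155 ms
Dotted half note = 3 × quarter note
Duration = 3 × 60000 / 155 = 180000 / 155
= 1161.3 ms


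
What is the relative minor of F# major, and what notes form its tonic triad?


The relative minor shares the major's key signature and starts on its 6th degree
6th degree = a major 6th above the tonic; a major 6th above F# is D#
→ relative minor of F# major is D# minor
Tonic triad of D# minor = root + minor 3rd + perfect 5th = D# F# A#
= D# minor; triad = D# F# A#


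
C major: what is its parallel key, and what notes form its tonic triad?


Parallel keys share the same tonic but differ in mode
C major → parallel is C minor
Tonic triad of C minor = C Eb G
= C minor; triad = C Eb G


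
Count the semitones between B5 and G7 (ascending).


Step by step:
Absolute semitone position = octave×12 + chromatic position
B5: 5×12 + 11 = 71
G7: 7×12 + 7 = 91
Difference = 91 - 71 = 20
= 20 semitones


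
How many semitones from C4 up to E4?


Solution.
Absolute semitone position = octave×12 + chromatic position
C4: 4×12 + 0 = 48
E4: 4×12 + 4 = 52
Difference = 52 - 48 = 4
= 4 semitones


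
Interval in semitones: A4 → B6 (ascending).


Working:
Absolute semitone position = octave×12 + chromatic position
A4: 4×12 + 9 = 57
B6: 6×12 + 11 = 83
Difference = 83 - 57 = 26
= 26 semitones


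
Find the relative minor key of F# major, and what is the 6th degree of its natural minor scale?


Working:
The relative minor shares the major's key signature and starts on its 6th degree
6th degree = a major 6th above the tonic; a major 6th above F# is D#
→ relative minor of F# major is D# minor
D# natural minor scale: D# E# F# G# A# B C#
= D# minor; 6th degree = B


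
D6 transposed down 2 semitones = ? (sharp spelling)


Solution.
D6: chromatic position 2 in octave 6 → absolute = 6×12 + 2 = 74
Transpose down 2: 74 - 2 = 72
72 = 6×12 + 0 → C in octave 6
Result = C6


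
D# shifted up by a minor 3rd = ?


Reasoning:
minor 3rd: 3 letter names, 3 semitones
Letter: D + 2 → F
Pitch: D# + 3 semitones, spelled as an F → F#
= F#


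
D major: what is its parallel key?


Parallel keys share the same tonic but differ in mode
D major → parallel is D minor
= D minor


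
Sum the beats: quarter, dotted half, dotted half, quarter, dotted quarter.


Reasoning:
Beat values:
  quarter = 1 beat
  dotted half = 3 beats
  dotted half = 3 beats
  quarter = 1 beat
  dotted quarter = 1.5 beats
Sum = 1 + 3 + 3 + 1 + 1.5
= 9.5 beats


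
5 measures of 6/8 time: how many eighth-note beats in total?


Step by step:
Time signature 6/8: the bottom number 8 means the eighth note gets one count
The top number 6 means 6 eighth-note beats per measure
Total = 6 × 5 measures
= 30 eighth-note beats


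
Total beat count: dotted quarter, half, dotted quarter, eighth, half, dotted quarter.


Working:
Beat values:
  dotted quarter = 1.5 beats
  half = 2 beats
  dotted quarter = 1.5 beats
  eighth = 0.5 beats
  half = 2 beats
  dotted quarter = 1.5 beats
Sum = 1.5 + 2 + 1.5 + 0.5 + 2 + 1.5
= 9 beats


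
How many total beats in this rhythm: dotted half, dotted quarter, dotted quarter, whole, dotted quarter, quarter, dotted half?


Working:
Beat values:
  dotted half = 3 beats
  dotted quarter = 1.5 beats
  dotted quarter = 1.5 beats
  whole = 4 beats
  dotted quarter = 1.5 beats
  quarter = 1 beat
  dotted half = 3 beats
Sum = 3 + 1.5 + 1.5 + 4 + 1.5 + 1 + 3
= 15.5 beats


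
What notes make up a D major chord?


Major triad = root + major 3rd (4 semitones) + perfect 5th (7 semitones)
A triad on D stacks thirds, so the chord tones use letter names D-F-A
Root: D
Major 3rd above D: F#
Perfect 5th above D: A
Chord = D F# A


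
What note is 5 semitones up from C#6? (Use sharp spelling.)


C#6: chromatic position 1 in octave 6 → absolute = 6×12 + 1 = 73
Transpose up 5: 73 + 5 = 78
78 = 6×12 + 6 → F# in octave 6
Result = F#6


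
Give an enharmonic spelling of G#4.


Enharmonic notes sound the same pitch but are spelled with different letter names
G# and Ab name the same pitch class
= Ab4


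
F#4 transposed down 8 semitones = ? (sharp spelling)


Reasoning:
F#4: chromatic position 6 in octave 4 → absolute = 4×12 + 6 = 54
Transpose down 8: 54 - 8 = 46
46 = 3×12 + 10 → A# in octave 3
Result = A#3


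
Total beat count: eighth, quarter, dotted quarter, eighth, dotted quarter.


Beat values:
  eighth = 0.5 beats
  quarter = 1 beat
  dotted quarter = 1.5 beats
  eighth = 0.5 beats
  dotted quarter = 1.5 beats
Sum = 0.5 + 1 + 1.5 + 0.5 + 1.5
= 5 beats


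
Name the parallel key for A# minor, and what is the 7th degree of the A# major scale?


Parallel keys share the same tonic but differ in mode
A# minor → parallel is A# major
A# major scale: A# B# C## D# E# F## G##
= A# major; 7th degree = G##


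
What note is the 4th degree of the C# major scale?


Solution.
Major scale pattern: W-W-H-W-W-W-H (2-2-1-2-2-2-1 semitones)
Starting from C#:
  C# + 2 semitones → D#
  D# + 2 semitones → E#
  E# + 1 semitone → F#
  F# + 2 semitones → G#
  G# + 2 semitones → A#
  A# + 2 semitones → B#
  B# + 1 semitone → C#
Scale: C# D# E# F# G# A# B#
Degree 4 = F#


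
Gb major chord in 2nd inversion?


Solution.
Root position: Gb Bb Db
2nd inversion: move root and 3rd up an octave
Bass note: Db
Notes (bottom to top) = Db Gb Bb


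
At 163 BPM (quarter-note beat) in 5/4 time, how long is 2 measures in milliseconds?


Working:
Quarter-note beat duration = 60000 / 163 ms
Beats per measure (5/4) = 5
One measure = 5 × 60000 / 163 = 300000 / 163 ms
2 measures = 2 × 300000 / 163 = 600000 / 163
= 3681.0 ms


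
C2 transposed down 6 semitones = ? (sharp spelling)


Step by step:
C2: chromatic position 0 in octave 2 → absolute = 2×12 + 0 = 24
Transpose down 6: 24 - 6 = 18
18 = 1×12 + 6 → F# in octave 1
Result = F#1


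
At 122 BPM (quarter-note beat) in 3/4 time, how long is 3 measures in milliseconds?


Reasoning:
Quarter-note beat duration = 60000 / 122 ms
Beats per measure (3/4) = 3
One measure = 3 × 60000 / 122 = 180000 / 122 ms
3 measures = 3 × 180000 / 122 = 540000 / 122
= 4426.2 ms


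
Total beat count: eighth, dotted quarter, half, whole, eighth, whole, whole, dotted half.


Step by step:
Beat values:
  eighth = 0.5 beats
  dotted quarter = 1.5 beats
  half = 2 beats
  whole = 4 beats
  eighth = 0.5 beats
  whole = 4 beats
  whole = 4 beats
  dotted half = 3 beats
Sum = 0.5 + 1.5 + 2 + 4 + 0.5 + 4 + 4 + 3
= 19.5 beats


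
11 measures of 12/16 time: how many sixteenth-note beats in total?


Time signature 12/16: the bottom number 16 means the sixteenth note gets one count
The top number 12 means 12 sixteenth-note beats per measure
Total = 12 × 11 measures
= 132 sixteenth-note beats


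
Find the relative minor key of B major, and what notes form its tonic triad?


Working:
The relative minor shares the major's key signature and starts on its 6th degree
6th degree = a major 6th above the tonic; a major 6th above B is G#
→ relative minor of B major is G# minor
Tonic triad of G# minor = root + minor 3rd + perfect 5th = G# B D#
= G# minor; triad = G# B D#


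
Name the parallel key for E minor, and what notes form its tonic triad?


Parallel keys share the same tonic but differ in mode
E minor → parallel is E major
Tonic triad of E major = E G# B
= E major; triad = E G# B


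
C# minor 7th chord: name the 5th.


Step by step:
Minor 7th chord = root + minor 3rd + perfect 5th + minor 7th
Seventh chords stack in thirds, so the letter names are C-E-G-B
Root: C#
Minor 3rd above C#: E
Perfect 5th above C#: G#
Minor 7th above C#: B
The 5th = G#


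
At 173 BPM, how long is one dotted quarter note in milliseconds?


Solution.
One quarter-note beat = 60000 / BPM = 60000 / 173 ms
Dotted quarter note = 3/2 × quarter note
Duration = 3/2 × 60000 / 173 = 90000 / 173
= 520.2 ms


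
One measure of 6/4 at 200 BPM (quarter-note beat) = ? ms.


Let's work it out.
Quarter-note beat duration = 60000 / 200 ms
Beats per measure (6/4) = 6
One measure = 6 × 60000 / 200 = 360000 / 200 ms
= 1800.0 ms


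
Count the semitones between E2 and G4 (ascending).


Reasoning:
Absolute semitone position = octave×12 + chromatic position
E2: 2×12 + 4 = 28
G4: 4×12 + 7 = 55
Difference = 55 - 28 = 27
= 27 semitones


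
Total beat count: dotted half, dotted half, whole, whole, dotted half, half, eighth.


Step by step:
Beat values:
  dotted half = 3 beats
  dotted half = 3 beats
  whole = 4 beats
  whole = 4 beats
  dotted half = 3 beats
  half = 2 beats
  eighth = 0.5 beats
Sum = 3 + 3 + 4 + 4 + 3 + 2 + 0.5
= 19.5 beats


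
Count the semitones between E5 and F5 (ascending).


Let's work it out.
Absolute semitone position = octave×12 + chromatic position
E5: 5×12 + 4 = 64
F5: 5×12 + 5 = 65
Difference = 65 - 64 = 1
= 1 semitone


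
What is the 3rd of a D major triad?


Major triad = root + major 3rd (4 semitones) + perfect 5th (7 semitones)
A triad on D stacks thirds, so the chord tones use letter names D-F-A
Root: D
Major 3rd above D: F#
Perfect 5th above D: A
The 3rd = F#


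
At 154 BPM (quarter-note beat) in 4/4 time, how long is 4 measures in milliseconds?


Let's work it out.
Quarter-note beat duration = 60000 / 154 ms
Beats per measure (4/4) = 4
One measure = 4 × 60000 / 154 = 240000 / 154 ms
4 measures = 4 × 240000 / 154 = 960000 / 154
= 6233.8 ms


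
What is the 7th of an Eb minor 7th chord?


Minor 7th chord = root + minor 3rd + perfect 5th + minor 7th
Seventh chords stack in thirds, so the letter names are E-G-B-D
Root: Eb
Minor 3rd above Eb: Gb
Perfect 5th above Eb: Bb
Minor 7th above Eb: Db
The 7th = Db


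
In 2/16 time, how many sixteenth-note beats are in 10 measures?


Working:
Time signature 2/16: the bottom number 16 means the sixteenth note gets one count
The top number 2 means 2 sixteenth-note beats per measure
Total = 2 × 10 measures
= 20 sixteenth-note beats


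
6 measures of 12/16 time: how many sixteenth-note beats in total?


Time signature 12/16: the bottom number 16 means the sixteenth note gets one count
The top number 12 means 12 sixteenth-note beats per measure
Total = 12 × 6 measures
= 72 sixteenth-note beats


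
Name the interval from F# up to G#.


Let's work it out.
Letter names: F → G spans 2 letter names → a 2nd
Semitones: F# → G# = 2 half-steps
A 2nd of 2 semitones is a major 2nd
= major 2nd


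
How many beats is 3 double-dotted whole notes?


Let's work it out.
Base whole note = 4 beats
Dot 1 adds half the previous value: +2
Dot 2 adds half the previous value: +1
One double-dotted whole = 4 + 2 + 1 = 7
3 of them = 3 × 7 = 21
= 21 beats


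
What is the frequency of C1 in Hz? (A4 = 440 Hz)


f = 440 × 2^(n/12) where n = semitones from A4
C1: -45 semitones from A4
f = 440 × 2^(-45/12)
f = 32.70 Hz


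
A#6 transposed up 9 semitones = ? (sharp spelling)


A#6: chromatic position 10 in octave 6 → absolute = 6×12 + 10 = 82
Transpose up 9: 82 + 9 = 91
91 = 7×12 + 7 → G in octave 7
Result = G7


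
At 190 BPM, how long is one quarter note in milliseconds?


Working:
One quarter-note beat = 60000 / BPM = 60000 / 190 ms
Duration = 60000 / 190
= 315.8 ms


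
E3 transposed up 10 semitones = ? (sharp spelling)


Let's work it out.
E3: chromatic position 4 in octave 3 → absolute = 3×12 + 4 = 40
Transpose up 10: 40 + 10 = 50
50 = 4×12 + 2 → D in octave 4
Result = D4


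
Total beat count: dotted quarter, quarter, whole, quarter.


Beat values:
  dotted quarter = 1.5 beats
  quarter = 1 beat
  whole = 4 beats
  quarter = 1 beat
Sum = 1.5 + 1 + 4 + 1
= 7.5 beats


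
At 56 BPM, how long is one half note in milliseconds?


Solution.
One quarter-note beat = 60000 / BPM = 60000 / 56 ms
Half note = 2 × quarter note
Duration = 2 × 60000 / 56 = 120000 / 56
= 2142.9 ms


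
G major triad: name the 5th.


Step by step:
Major triad = root + major 3rd (4 semitones) + perfect 5th (7 semitones)
A triad on G stacks thirds, so the chord tones use letter names G-B-D
Root: G
Major 3rd above G: B
Perfect 5th above G: D
The 5th = D


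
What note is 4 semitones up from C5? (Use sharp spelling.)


Reasoning:
C5: chromatic position 0 in octave 5 → absolute = 5×12 + 0 = 60
Transpose up 4: 60 + 4 = 64
64 = 5×12 + 4 → E in octave 5
Result = E5


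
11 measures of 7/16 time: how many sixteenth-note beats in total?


Let's work it out.
Time signature 7/16: the bottom number 16 means the sixteenth note gets one count
The top number 7 means 7 sixteenth-note beats per measure
Total = 7 × 11 measures
= 77 sixteenth-note beats


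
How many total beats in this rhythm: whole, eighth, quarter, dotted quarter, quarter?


Beat values:
  whole = 4 beats
  eighth = 0.5 beats
  quarter = 1 beat
  dotted quarter = 1.5 beats
  quarter = 1 beat
Sum = 4 + 0.5 + 1 + 1.5 + 1
= 8 beats


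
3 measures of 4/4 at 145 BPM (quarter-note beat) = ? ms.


Quarter-note beat duration = 60000 / 145 ms
Beats per measure (4/4) = 4
One measure = 4 × 60000 / 145 = 240000 / 145 ms
3 measures = 3 × 240000 / 145 = 720000 / 145
= 4965.5 ms


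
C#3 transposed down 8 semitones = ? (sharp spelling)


Working:
C#3: chromatic position 1 in octave 3 → absolute = 3×12 + 1 = 37
Transpose down 8: 37 - 8 = 29
29 = 2×12 + 5 → F in octave 2
Result = F2


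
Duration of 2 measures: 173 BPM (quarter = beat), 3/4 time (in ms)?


Quarter-note beat duration = 60000 / 173 ms
Beats per measure (3/4) = 3
One measure = 3 × 60000 / 173 = 180000 / 173 ms
2 measures = 2 × 180000 / 173 = 360000 / 173
= 2080.9 ms


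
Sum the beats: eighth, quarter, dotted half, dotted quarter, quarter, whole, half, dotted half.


Beat values:
  eighth = 0.5 beats
  quarter = 1 beat
  dotted half = 3 beats
  dotted quarter = 1.5 beats
  quarter = 1 beat
  whole = 4 beats
  half = 2 beats
  dotted half = 3 beats
Sum = 0.5 + 1 + 3 + 1.5 + 1 + 4 + 2 + 3
= 16 beats


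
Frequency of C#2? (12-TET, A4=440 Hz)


Solution.
f = 440 × 2^(n/12) where n = semitones from A4
C#2: -32 semitones from A4
f = 440 × 2^(-32/12)
f = 69.30 Hz


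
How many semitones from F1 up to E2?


Solution.
Absolute semitone position = octave×12 + chromatic position
F1: 1×12 + 5 = 17
E2: 2×12 + 4 = 28
Difference = 28 - 17 = 11
= 11 semitones


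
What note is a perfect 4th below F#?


Solution.
A 4th spans 4 letter names, so from F we land on C
A perfect 4th = 5 semitones below F#
Spell C at that pitch: C#
= C#


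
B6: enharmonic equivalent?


Step by step:
Enharmonic notes sound the same pitch but are spelled with different letter names
B and A## name the same pitch class
= A##6


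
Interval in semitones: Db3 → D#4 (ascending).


Step by step:
Absolute semitone position = octave×12 + chromatic position
Db3: 3×12 + 1 = 37
D#4: 4×12 + 3 = 51
Difference = 51 - 37 = 14
= 14 semitones


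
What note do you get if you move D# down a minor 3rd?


minor 3rd: 3 letter names, 3 semitones
Letter: D - 2 → B
Pitch: D# - 3 semitones, spelled as a B → B#
= B#


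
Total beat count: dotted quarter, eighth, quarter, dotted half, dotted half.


Solution.
Beat values:
  dotted quarter = 1.5 beats
  eighth = 0.5 beats
  quarter = 1 beat
  dotted half = 3 beats
  dotted half = 3 beats
Sum = 1.5 + 0.5 + 1 + 3 + 3
= 9 beats


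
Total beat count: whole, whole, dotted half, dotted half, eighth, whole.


Let's work it out.
Beat values:
  whole = 4 beats
  whole = 4 beats
  dotted half = 3 beats
  dotted half = 3 beats
  eighth = 0.5 beats
  whole = 4 beats
Sum = 4 + 4 + 3 + 3 + 0.5 + 4
= 18.5 beats


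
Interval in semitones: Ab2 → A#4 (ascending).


Step by step:
Absolute semitone position = octave×12 + chromatic position
Ab2: 2×12 + 8 = 32
A#4: 4×12 + 10 = 58
Difference = 58 - 32 = 26
= 26 semitones


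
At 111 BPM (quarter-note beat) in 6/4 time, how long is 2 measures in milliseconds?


Working:
Quarter-note beat duration = 60000 / 111 ms
Beats per measure (6/4) = 6
One measure = 6 × 60000 / 111 = 360000 / 111 ms
2 measures = 2 × 360000 / 111 = 720000 / 111
= 6486.5 ms


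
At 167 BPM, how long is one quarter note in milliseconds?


Reasoning:
One quarter-note beat = 60000 / BPM = 60000 / 167 ms
Duration = 60000 / 167
= 359.3 ms


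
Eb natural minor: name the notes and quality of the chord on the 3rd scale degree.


Eb natural minor scale: Eb F Gb Ab Bb Cb Db
Diatonic triad on degree 3 stacks scale notes 3, 5, 7: Gb Bb Db
Gb→Bb = 4 semitones; Gb→Db = 7 semitones → major triad
= Gb Bb Db (major)


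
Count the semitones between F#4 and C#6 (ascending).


Solution.
Absolute semitone position = octave×12 + chromatic position
F#4: 4×12 + 6 = 54
C#6: 6×12 + 1 = 73
Difference = 73 - 54 = 19
= 19 semitones


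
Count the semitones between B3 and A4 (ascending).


Absolute semitone position = octave×12 + chromatic position
B3: 3×12 + 11 = 47
A4: 4×12 + 9 = 57
Difference = 57 - 47 = 10
= 10 semitones


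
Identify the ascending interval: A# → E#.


Letter names: A → E spans 5 letter names → a 5th
Semitones: A# → E# = 7 half-steps
A 5th of 7 semitones is a perfect 5th
= perfect 5th


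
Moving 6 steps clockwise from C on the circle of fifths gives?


Step by step:
Each clockwise step on the circle of fifths moves up a perfect 5th
From C: C → G → D → A → E → B → F#/Gb
= F#/Gb


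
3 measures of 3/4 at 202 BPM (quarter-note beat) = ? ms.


Working:
Quarter-note beat duration = 60000 / 202 ms
Beats per measure (3/4) = 3
One measure = 3 × 60000 / 202 = 180000 / 202 ms
3 measures = 3 × 180000 / 202 = 540000 / 202
= 2673.3 ms


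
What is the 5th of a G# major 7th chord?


Major 7th chord = root + major 3rd + perfect 5th + major 7th
Seventh chords stack in thirds, so the letter names are G-B-D-F
Root: G#
Major 3rd above G#: B#
Perfect 5th above G#: D#
Major 7th above G#: F##
The 5th = D#


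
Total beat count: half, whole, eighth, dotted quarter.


Solution.
Beat values:
  half = 2 beats
  whole = 4 beats
  eighth = 0.5 beats
  dotted quarter = 1.5 beats
Sum = 2 + 4 + 0.5 + 1.5
= 8 beats


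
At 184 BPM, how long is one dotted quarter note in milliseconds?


Working:
One quarter-note beat = 60000 / BPM = 60000 / 184 ms
Dotted quarter note = 3/2 × quarter note
Duration = 3/2 × 60000 / 184 = 90000 / 184
= 489.1 ms


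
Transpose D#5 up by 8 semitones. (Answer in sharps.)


Let's work it out.
D#5: chromatic position 3 in octave 5 → absolute = 5×12 + 3 = 63
Transpose up 8: 63 + 8 = 71
71 = 5×12 + 11 → B in octave 5
Result = B5


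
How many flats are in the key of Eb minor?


Solution.
Flat minor keys: A(0), D(1), G(2), C(3), F(4), Bb(5), Eb(6), Ab(7)
Eb minor has 6 flats
Order of flats: Bb Eb Ab Db Gb Cb Fb → first 6: Bb, Eb, Ab, Db, Gb, Cb
= 6 flats


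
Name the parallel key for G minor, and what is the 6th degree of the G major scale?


Parallel keys share the same tonic but differ in mode
G minor → parallel is G major
G major scale: G A B C D E F#
= G major; 6th degree = E


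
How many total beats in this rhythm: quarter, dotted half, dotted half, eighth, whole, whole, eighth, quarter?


Working:
Beat values:
  quarter = 1 beat
  dotted half = 3 beats
  dotted half = 3 beats
  eighth = 0.5 beats
  whole = 4 beats
  whole = 4 beats
  eighth = 0.5 beats
  quarter = 1 beat
Sum = 1 + 3 + 3 + 0.5 + 4 + 4 + 0.5 + 1
= 17 beats


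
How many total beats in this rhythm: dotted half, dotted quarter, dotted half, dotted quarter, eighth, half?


Reasoning:
Beat values:
  dotted half = 3 beats
  dotted quarter = 1.5 beats
  dotted half = 3 beats
  dotted quarter = 1.5 beats
  eighth = 0.5 beats
  half = 2 beats
Sum = 3 + 1.5 + 3 + 1.5 + 0.5 + 2
= 11.5 beats


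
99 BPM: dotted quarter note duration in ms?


Solution.
One quarter-note beat = 60000 / BPM = 60000 / 99 ms
Dotted quarter note = 3/2 × quarter note
Duration = 3/2 × 60000 / 99 = 90000 / 99
= 909.1 ms


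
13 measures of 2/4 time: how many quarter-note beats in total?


Time signature 2/4: the bottom number 4 means the quarter note gets one count
The top number 2 means 2 quarter-note beats per measure
Total = 2 × 13 measures
= 26 quarter-note beats


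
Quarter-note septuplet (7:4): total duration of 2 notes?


Septuplet: 7 notes occupy the space of 4 quarter notes
Space = 4 × 1 = 4 beats
Each septuplet note = 4 / 7 = 4/7 beats
2 notes = 2 × 4/7 = 8/7
= 8/7 beats


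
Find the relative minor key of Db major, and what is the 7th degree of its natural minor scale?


Let's work it out.
The relative minor shares the major's key signature and starts on its 6th degree
6th degree = a major 6th above the tonic; a major 6th above Db is Bb
→ relative minor of Db major is Bb minor
Bb natural minor scale: Bb C Db Eb F Gb Ab
= Bb minor; 7th degree = Ab


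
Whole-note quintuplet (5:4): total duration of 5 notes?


Working:
Quintuplet: 5 notes occupy the space of 4 whole notes
Space = 4 × 4 = 16 beats
Each quintuplet note = 16 / 5 = 16/5 beats
5 notes = 5 × 16/5 = 16
= 16 beats


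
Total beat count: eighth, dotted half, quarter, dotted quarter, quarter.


Working:
Beat values:
  eighth = 0.5 beats
  dotted half = 3 beats
  quarter = 1 beat
  dotted quarter = 1.5 beats
  quarter = 1 beat
Sum = 0.5 + 3 + 1 + 1.5 + 1
= 7 beats


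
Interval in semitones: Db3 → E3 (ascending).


Working:
Absolute semitone position = octave×12 + chromatic position
Db3: 3×12 + 1 = 37
E3: 3×12 + 4 = 40
Difference = 40 - 37 = 3
= 3 semitones


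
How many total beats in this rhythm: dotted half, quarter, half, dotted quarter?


Beat values:
  dotted half = 3 beats
  quarter = 1 beat
  half = 2 beats
  dotted quarter = 1.5 beats
Sum = 3 + 1 + 2 + 1.5
= 7.5 beats


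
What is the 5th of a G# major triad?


Major triad = root + major 3rd (4 semitones) + perfect 5th (7 semitones)
A triad on G# stacks thirds, so the chord tones use letter names G-B-D
Root: G#
Major 3rd above G#: B#
Perfect 5th above G#: D#
The 5th = D#


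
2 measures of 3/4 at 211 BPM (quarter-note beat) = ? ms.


Solution.
Quarter-note beat duration = 60000 / 211 ms
Beats per measure (3/4) = 3
One measure = 3 × 60000 / 211 = 180000 / 211 ms
2 measures = 2 × 180000 / 211 = 360000 / 211
= 1706.2 ms


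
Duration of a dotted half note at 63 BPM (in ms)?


Solution.
One quarter-note beat = 60000 / BPM = 60000 / 63 ms
Dotted half note = 3 × quarter note
Duration = 3 × 60000 / 63 = 180000 / 63
= 2857.1 ms


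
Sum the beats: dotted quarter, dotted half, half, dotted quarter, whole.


Beat values:
  dotted quarter = 1.5 beats
  dotted half = 3 beats
  half = 2 beats
  dotted quarter = 1.5 beats
  whole = 4 beats
Sum = 1.5 + 3 + 2 + 1.5 + 4
= 12 beats


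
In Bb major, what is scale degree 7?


Step by step:
Major scale pattern: W-W-H-W-W-W-H (2-2-1-2-2-2-1 semitones)
Starting from Bb:
  Bb + 2 semitones → C
  C + 2 semitones → D
  D + 1 semitone → Eb
  Eb + 2 semitones → F
  F + 2 semitones → G
  G + 2 semitones → A
  A + 1 semitone → Bb
Scale: Bb C D Eb F G A
Degree 7 = A


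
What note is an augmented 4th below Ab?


Working:
A 4th spans 4 letter names, so from A we land on E
An augmented 4th = 6 semitones below Ab
Spell E at that pitch: Ebb
= Ebb


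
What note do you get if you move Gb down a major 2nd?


Step by step:
major 2nd: 2 letter names, 2 semitones
Letter: G - 1 → F
Pitch: Gb - 2 semitones, spelled as an F → Fb
= Fb


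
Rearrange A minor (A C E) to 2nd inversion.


Reasoning:
Root position: A C E
2nd inversion: move root and 3rd up an octave
Bass note: E
Notes (bottom to top) = E A C


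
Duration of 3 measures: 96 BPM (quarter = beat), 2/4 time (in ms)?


Quarter-note beat duration = 60000 / 96 ms
Beats per measure (2/4) = 2
One measure = 2 × 60000 / 96 = 120000 / 96 ms
3 measures = 3 × 120000 / 96 = 360000 / 96
= 3750.0 ms


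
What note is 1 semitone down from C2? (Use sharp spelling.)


C2: chromatic position 0 in octave 2 → absolute = 2×12 + 0 = 24
Transpose down 1: 24 - 1 = 23
23 = 1×12 + 11 → B in octave 1
Result = B1


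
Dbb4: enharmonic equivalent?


Let's work it out.
Enharmonic notes sound the same pitch but are spelled with different letter names
Dbb and C name the same pitch class
= C4


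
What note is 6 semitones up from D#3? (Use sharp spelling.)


Reasoning:
D#3: chromatic position 3 in octave 3 → absolute = 3×12 + 3 = 39
Transpose up 6: 39 + 6 = 45
45 = 3×12 + 9 → A in octave 3
Result = A3


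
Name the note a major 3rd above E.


Working:
A 3rd spans 3 letter names, so from E we land on G
A major 3rd = 4 semitones above E
Spell G at that pitch: G#
= G#


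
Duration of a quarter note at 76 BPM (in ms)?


One quarter-note beat = 60000 / BPM = 60000 / 76 ms
Duration = 60000 / 76
= 789.5 ms


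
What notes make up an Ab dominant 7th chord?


Dominant 7th chord = root + major 3rd + perfect 5th + minor 7th
Seventh chords stack in thirds, so the letter names are A-C-E-G
Root: Ab
Major 3rd above Ab: C
Perfect 5th above Ab: Eb
Minor 7th above Ab: Gb
Chord = Ab C Eb Gb


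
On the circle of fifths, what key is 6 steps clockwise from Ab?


Let's work it out.
Each clockwise step on the circle of fifths moves up a perfect 5th
From Ab: Ab → Eb → Bb → F → C → G → D
= D


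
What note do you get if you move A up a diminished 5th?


Solution.
diminished 5th: 5 letter names, 6 semitones
Letter: A + 4 → E
Pitch: A + 6 semitones, spelled as an E → Eb
= Eb


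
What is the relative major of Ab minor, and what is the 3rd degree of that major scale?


The relative major shares the key signature and is a minor 3rd above the minor tonic
A minor 3rd above Ab is Cb
→ relative major of Ab minor is Cb major
Cb major scale: Cb Db Eb Fb Gb Ab Bb
= Cb major; 3rd degree = Eb


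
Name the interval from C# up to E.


Step by step:
Letter names: C → E spans 3 letter names → a 3rd
Semitones: C# → E = 3 half-steps
A 3rd of 3 semitones is a minor 3rd
= minor 3rd


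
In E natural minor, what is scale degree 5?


Reasoning:
Natural minor scale pattern: W-H-W-W-H-W-W (2-1-2-2-1-2-2 semitones)
Starting from E:
  E + 2 semitones → F#
  F# + 1 semitone → G
  G + 2 semitones → A
  A + 2 semitones → B
  B + 1 semitone → C
  C + 2 semitones → D
  D + 2 semitones → E
Scale: E F# G A B C D
Degree 5 = B


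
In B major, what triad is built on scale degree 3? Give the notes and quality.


B major scale: B C# D# E F# G# A#
Diatonic triad on degree 3 stacks scale notes 3, 5, 7: D# F# A#
D#→F# = 3 semitones; D#→A# = 7 semitones → minor triad
= D# F# A# (minor)


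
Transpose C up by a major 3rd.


Solution.
major 3rd: 3 letter names, 4 semitones
Letter: C + 2 → E
Pitch: C + 4 semitones, spelled as an E → E
= E


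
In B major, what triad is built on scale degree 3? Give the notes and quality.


Let's work it out.
B major scale: B C# D# E F# G# A#
Diatonic triad on degree 3 stacks scale notes 3, 5, 7: D# F# A#
D#→F# = 3 semitones; D#→A# = 7 semitones → minor triad
= D# F# A# (minor)


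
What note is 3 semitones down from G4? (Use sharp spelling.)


Solution.
G4: chromatic position 7 in octave 4 → absolute = 4×12 + 7 = 55
Transpose down 3: 55 - 3 = 52
52 = 4×12 + 4 → E in octave 4
Result = E4


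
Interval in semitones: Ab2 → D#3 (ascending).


Step by step:
Absolute semitone position = octave×12 + chromatic position
Ab2: 2×12 + 8 = 32
D#3: 3×12 + 3 = 39
Difference = 39 - 32 = 7
= 7 semitones


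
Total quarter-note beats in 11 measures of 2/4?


Step by step:
Time signature 2/4: the bottom number 4 means the quarter note gets one count
The top number 2 means 2 quarter-note beats per measure
Total = 2 × 11 measures
= 22 quarter-note beats


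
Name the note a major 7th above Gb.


Let's work it out.
A 7th spans 7 letter names, so from G we land on F
A major 7th = 11 semitones above Gb
Spell F at that pitch: F
= F


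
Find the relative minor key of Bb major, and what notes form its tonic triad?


Working:
The relative minor shares the major's key signature and starts on its 6th degree
6th degree = a major 6th above the tonic; a major 6th above Bb is G
→ relative minor of Bb major is G minor
Tonic triad of G minor = root + minor 3rd + perfect 5th = G Bb D
= G minor; triad = G Bb D


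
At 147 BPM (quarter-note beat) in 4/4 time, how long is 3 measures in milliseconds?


Working:
Quarter-note beat duration = 60000 / 147 ms
Beats per measure (4/4) = 4
One measure = 4 × 60000 / 147 = 240000 / 147 ms
3 measures = 3 × 240000 / 147 = 720000 / 147
= 4898.0 ms


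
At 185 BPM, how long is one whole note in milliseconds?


Working:
One quarter-note beat = 60000 / BPM = 60000 / 185 ms
Whole note = 4 × quarter note
Duration = 4 × 60000 / 185 = 240000 / 185
= 1297.3 ms


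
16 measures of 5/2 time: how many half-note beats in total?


Step by step:
Time signature 5/2: the bottom number 2 means the half note gets one count
The top number 5 means 5 half-note beats per measure
Total = 5 × 16 measures
= 80 half-note beats


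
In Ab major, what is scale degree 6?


Solution.
Major scale pattern: W-W-H-W-W-W-H (2-2-1-2-2-2-1 semitones)
Starting from Ab:
  Ab + 2 semitones → Bb
  Bb + 2 semitones → C
  C + 1 semitone → Db
  Db + 2 semitones → Eb
  Eb + 2 semitones → F
  F + 2 semitones → G
  G + 1 semitone → Ab
Scale: Ab Bb C Db Eb F G
Degree 6 = F


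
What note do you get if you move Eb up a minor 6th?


Step by step:
minor 6th: 6 letter names, 8 semitones
Letter: E + 5 → C
Pitch: Eb + 8 semitones, spelled as a C → Cb
= Cb


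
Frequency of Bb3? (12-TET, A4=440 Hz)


Step by step:
f = 440 × 2^(n/12) where n = semitones from A4
Bb3: -11 semitones from A4
f = 440 × 2^(-11/12)
f = 233.08 Hz


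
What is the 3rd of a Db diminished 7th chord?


Let's work it out.
Diminished 7th chord = root + minor 3rd + diminished 5th + diminished 7th
Seventh chords stack in thirds, so the letter names are D-F-A-C
Root: Db
Minor 3rd above Db: Fb
Diminished 5th above Db: Abb
Diminished 7th above Db: Cbb
The 3rd = Fb


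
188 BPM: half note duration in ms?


Reasoning:
One quarter-note beat = 60000 / BPM = 60000 / 188 ms
Half note = 2 × quarter note
Duration = 2 × 60000 / 188 = 120000 / 188
= 638.3 ms


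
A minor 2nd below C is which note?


Working:
A 2nd spans 2 letter names, so from C we land on B
A minor 2nd = 1 semitone below C
Spell B at that pitch: B
= B


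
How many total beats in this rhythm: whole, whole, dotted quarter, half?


Working:
Beat values:
  whole = 4 beats
  whole = 4 beats
  dotted quarter = 1.5 beats
  half = 2 beats
Sum = 4 + 4 + 1.5 + 2
= 11.5 beats


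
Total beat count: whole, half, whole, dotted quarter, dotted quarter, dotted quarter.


Step by step:
Beat values:
  whole = 4 beats
  half = 2 beats
  whole = 4 beats
  dotted quarter = 1.5 beats
  dotted quarter = 1.5 beats
  dotted quarter = 1.5 beats
Sum = 4 + 2 + 4 + 1.5 + 1.5 + 1.5
= 14.5 beats


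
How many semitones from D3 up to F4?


Reasoning:
Absolute semitone position = octave×12 + chromatic position
D3: 3×12 + 2 = 38
F4: 4×12 + 5 = 53
Difference = 53 - 38 = 15
= 15 semitones


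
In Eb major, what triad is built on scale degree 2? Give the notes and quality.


Solution.
Eb major scale: Eb F G Ab Bb C D
Diatonic triad on degree 2 stacks scale notes 2, 4, 6: F Ab C
F→Ab = 3 semitones; F→C = 7 semitones → minor triad
= F Ab C (minor)


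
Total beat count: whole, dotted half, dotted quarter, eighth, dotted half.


Beat values:
  whole = 4 beats
  dotted half = 3 beats
  dotted quarter = 1.5 beats
  eighth = 0.5 beats
  dotted half = 3 beats
Sum = 4 + 3 + 1.5 + 0.5 + 3
= 12 beats


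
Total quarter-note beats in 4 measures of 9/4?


Time signature 9/4: the bottom number 4 means the quarter note gets one count
The top number 9 means 9 quarter-note beats per measure
Total = 9 × 4 measures
= 36 quarter-note beats


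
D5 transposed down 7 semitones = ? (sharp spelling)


Step by step:
D5: chromatic position 2 in octave 5 → absolute = 5×12 + 2 = 62
Transpose down 7: 62 - 7 = 55
55 = 4×12 + 7 → G in octave 4
Result = G4


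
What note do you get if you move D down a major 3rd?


Let's work it out.
major 3rd: 3 letter names, 4 semitones
Letter: D - 2 → B
Pitch: D - 4 semitones, spelled as a B → Bb
= Bb


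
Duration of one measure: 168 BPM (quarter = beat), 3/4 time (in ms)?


Step by step:
Quarter-note beat duration = 60000 / 168 ms
Beats per measure (3/4) = 3
One measure = 3 × 60000 / 168 = 180000 / 168 ms
= 1071.4 ms


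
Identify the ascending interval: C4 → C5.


Solution.
Letter names: C → C spans 8 letter names → an octave
Semitones: C4 → C5 = 12 half-steps
An octave of 12 semitones is a perfect octave
= perfect octave


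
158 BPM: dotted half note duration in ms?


Reasoning:
One quarter-note beat = 60000 / BPM = 60000 / 158 ms
Dotted half note = 3 × quarter note
Duration = 3 × 60000 / 158 = 180000 / 158
= 1139.2 ms


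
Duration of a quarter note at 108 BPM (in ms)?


Step by step:
One quarter-note beat = 60000 / BPM = 60000 / 108 ms
Duration = 60000 / 108
= 555.6 ms


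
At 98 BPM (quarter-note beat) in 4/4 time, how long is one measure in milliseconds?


Working:
Quarter-note beat duration = 60000 / 98 ms
Beats per measure (4/4) = 4
One measure = 4 × 60000 / 98 = 240000 / 98 ms
= 2449.0 ms


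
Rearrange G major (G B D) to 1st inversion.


Root position: G B D
1st inversion: move root up an octave
Bass note: B
Notes (bottom to top) = B D G


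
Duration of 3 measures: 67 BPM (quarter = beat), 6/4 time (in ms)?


Working:
Quarter-note beat duration = 60000 / 67 ms
Beats per measure (6/4) = 6
One measure = 6 × 60000 / 67 = 360000 / 67 ms
3 measures = 3 × 360000 / 67 = 1080000 / 67
= 16119.4 ms


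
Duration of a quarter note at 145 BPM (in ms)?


Solution.
One quarter-note beat = 60000 / BPM = 60000 / 145 ms
Duration = 60000 / 145
= 413.8 ms


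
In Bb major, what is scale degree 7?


Solution.
Major scale pattern: W-W-H-W-W-W-H (2-2-1-2-2-2-1 semitones)
Starting from Bb:
  Bb + 2 semitones → C
  C + 2 semitones → D
  D + 1 semitone → Eb
  Eb + 2 semitones → F
  F + 2 semitones → G
  G + 2 semitones → A
  A + 1 semitone → Bb
Scale: Bb C D Eb F G A
Degree 7 = A


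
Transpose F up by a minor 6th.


minor 6th: 6 letter names, 8 semitones
Letter: F + 5 → D
Pitch: F + 8 semitones, spelled as a D → Db
= Db


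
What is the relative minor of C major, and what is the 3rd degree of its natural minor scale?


Working:
The relative minor shares the major's key signature and starts on its 6th degree
6th degree = a major 6th above the tonic; a major 6th above C is A
→ relative minor of C major is A minor
A natural minor scale: A B C D E F G
= A minor; 3rd degree = C


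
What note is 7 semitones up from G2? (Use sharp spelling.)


G2: chromatic position 7 in octave 2 → absolute = 2×12 + 7 = 31
Transpose up 7: 31 + 7 = 38
38 = 3×12 + 2 → D in octave 3
Result = D3


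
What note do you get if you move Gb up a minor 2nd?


minor 2nd: 2 letter names, 1 semitones
Letter: G + 1 → A
Pitch: Gb + 1 semitones, spelled as an A → Abb
= Abb


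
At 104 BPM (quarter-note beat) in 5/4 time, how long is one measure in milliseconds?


Working:
Quarter-note beat duration = 60000 / 104 ms
Beats per measure (5/4) = 5
One measure = 5 × 60000 / 104 = 300000 / 104 ms
= 2884.6 ms


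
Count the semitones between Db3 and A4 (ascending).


Step by step:
Absolute semitone position = octave×12 + chromatic position
Db3: 3×12 + 1 = 37
A4: 4×12 + 9 = 57
Difference = 57 - 37 = 20
= 20 semitones


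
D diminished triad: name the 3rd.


Diminished triad = root + minor 3rd (3 semitones) + diminished 5th (6 semitones)
A triad on D stacks thirds, so the chord tones use letter names D-F-A
Root: D
Minor 3rd above D: F
Diminished 5th above D: Ab
The 3rd = F


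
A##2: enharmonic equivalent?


Reasoning:
Enharmonic notes sound the same pitch but are spelled with different letter names
A## and B name the same pitch class
= B2


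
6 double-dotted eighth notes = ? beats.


Working:
Base eighth note = 1/2 beats
Dot 1 adds half the previous value: +1/4
Dot 2 adds half the previous value: +1/8
One double-dotted eighth = 1/2 + 1/4 + 1/8 = 7/8
6 of them = 6 × 7/8 = 21/4
= 21/4 beats


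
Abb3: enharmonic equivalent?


Working:
Enharmonic notes sound the same pitch but are spelled with different letter names
Abb and G name the same pitch class
= G3


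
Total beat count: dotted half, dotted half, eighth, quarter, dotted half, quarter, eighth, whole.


Let's work it out.
Beat values:
  dotted half = 3 beats
  dotted half = 3 beats
  eighth = 0.5 beats
  quarter = 1 beat
  dotted half = 3 beats
  quarter = 1 beat
  eighth = 0.5 beats
  whole = 4 beats
Sum = 3 + 3 + 0.5 + 1 + 3 + 1 + 0.5 + 4
= 16 beats


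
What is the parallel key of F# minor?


Solution.
Parallel keys share the same tonic but differ in mode
F# minor → parallel is F# major
= F# major


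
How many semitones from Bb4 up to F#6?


Solution.
Absolute semitone position = octave×12 + chromatic position
Bb4: 4×12 + 10 = 58
F#6: 6×12 + 6 = 78
Difference = 78 - 58 = 20
= 20 semitones


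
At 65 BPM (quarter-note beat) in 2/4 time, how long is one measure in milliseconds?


Step by step:
Quarter-note beat duration = 60000 / 65 ms
Beats per measure (2/4) = 2
One measure = 2 × 60000 / 65 = 120000 / 65 ms
= 1846.2 ms


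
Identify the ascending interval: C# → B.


Reasoning:
Letter names: C → B spans 7 letter names → a 7th
Semitones: C# → B = 10 half-steps
A 7th of 10 semitones is a minor 7th
= minor 7th


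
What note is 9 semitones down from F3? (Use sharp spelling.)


Step by step:
F3: chromatic position 5 in octave 3 → absolute = 3×12 + 5 = 41
Transpose down 9: 41 - 9 = 32
32 = 2×12 + 8 → G# in octave 2
Result = G#2


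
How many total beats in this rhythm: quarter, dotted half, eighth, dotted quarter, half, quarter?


Let's work it out.
Beat values:
  quarter = 1 beat
  dotted half = 3 beats
  eighth = 0.5 beats
  dotted quarter = 1.5 beats
  half = 2 beats
  quarter = 1 beat
Sum = 1 + 3 + 0.5 + 1.5 + 2 + 1
= 9 beats
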